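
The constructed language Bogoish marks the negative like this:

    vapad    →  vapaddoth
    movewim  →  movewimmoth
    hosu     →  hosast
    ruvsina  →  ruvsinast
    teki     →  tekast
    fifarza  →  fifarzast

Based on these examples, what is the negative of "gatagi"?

gatagast

vapad and ruvsina both have last vowel 'a' yet inflect differently (vapaddoth, ruvsinast), so the last vowel is not what conditions the rule; whether the stem ends in a vowel or a consonant is.
"gatagi" ends in a vowel. The stems ending in a vowel (ruvsina → ruvsinast, hosu → hosast, teki → tekast) drop the final letter and add -ast.
The other pattern: stems ending in a consonant double the final consonant and add -oth.
So gatagi → gatagast.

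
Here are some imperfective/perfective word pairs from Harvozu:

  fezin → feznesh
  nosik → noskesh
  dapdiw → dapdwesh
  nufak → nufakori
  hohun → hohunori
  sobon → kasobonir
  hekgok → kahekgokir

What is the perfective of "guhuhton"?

"guhuhton" has last vowel 'o'. The stems whose last vowel is 'o' (sobon → kasobonir, hekgok → kahekgokir) add ka- … -ir around the stem.
So guhuhton → kaguhuhtonir.

kaguhuhtonir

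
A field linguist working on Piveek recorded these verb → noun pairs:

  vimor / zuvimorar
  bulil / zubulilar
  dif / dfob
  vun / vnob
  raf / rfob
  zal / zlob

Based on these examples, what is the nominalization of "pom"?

pmob

"pom" has 1 vowel. The stems with 1 vowel (vun → vnob, dif → dfob, zal → zlob) delete the last vowel and add -ob.
So pom → pmob.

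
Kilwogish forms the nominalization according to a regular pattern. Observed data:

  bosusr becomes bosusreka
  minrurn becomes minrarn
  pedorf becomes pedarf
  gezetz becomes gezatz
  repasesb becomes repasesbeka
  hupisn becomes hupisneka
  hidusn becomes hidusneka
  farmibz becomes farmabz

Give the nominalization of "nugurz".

hidusn and minrurn both end in -n yet inflect differently (hidusneka, minrarn), so the final letter is not what conditions the rule; the second-to-last letter is.
"nugurz" has second-to-last letter 'r'. The stems whose second-to-last letter is 'r' (pedorf → pedarf, minrurn → minrarn) change the last vowel to 'a'.
The other pattern: stems whose second-to-last letter is 's' add -eka.
So nugurz → nugarz.

nugarz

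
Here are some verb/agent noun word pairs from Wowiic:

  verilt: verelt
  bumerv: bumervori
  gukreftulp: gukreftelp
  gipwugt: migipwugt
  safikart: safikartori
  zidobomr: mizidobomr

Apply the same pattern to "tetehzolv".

"tetehzolv" has second-to-last letter 'l'. The stems whose second-to-last letter is 'l' (verilt → verelt, gukreftulp → gukreftelp) change the last vowel to 'e'.
The other patterns: stems whose second-to-last letter is 'r' add -ori; stems whose second-to-last letter is 'g' or 'm' add the prefix mi-.
So tetehzolv → tetehzelv.

tetehzelv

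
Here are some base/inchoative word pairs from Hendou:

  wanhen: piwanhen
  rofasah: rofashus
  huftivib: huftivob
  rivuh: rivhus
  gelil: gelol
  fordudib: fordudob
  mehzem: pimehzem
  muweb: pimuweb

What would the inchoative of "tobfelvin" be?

tobfelvon

fordudib and muweb both end in -b yet inflect differently (fordudob, pimuweb), so the final letter is not what conditions the rule; the last vowel is.
"tobfelvin" has last vowel 'i'. The stems whose last vowel is 'i' (fordudib → fordudob, huftivib → huftivob, gelil → gelol) change the last vowel to 'o'.
The other patterns: stems whose last vowel is 'e' add the prefix pi-; stems whose last vowel is 'a' or 'u' delete the last vowel and add -us.
So tobfelvin → tobfelvon.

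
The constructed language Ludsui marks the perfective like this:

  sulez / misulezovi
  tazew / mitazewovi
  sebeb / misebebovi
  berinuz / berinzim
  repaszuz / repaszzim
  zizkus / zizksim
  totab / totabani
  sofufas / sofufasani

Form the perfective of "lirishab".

lirishabani

"lirishab" has last vowel 'a'. The stems whose last vowel is 'a' (totab → totabani, sofufas → sofufasani) add -ani.
So lirishab → lirishabani.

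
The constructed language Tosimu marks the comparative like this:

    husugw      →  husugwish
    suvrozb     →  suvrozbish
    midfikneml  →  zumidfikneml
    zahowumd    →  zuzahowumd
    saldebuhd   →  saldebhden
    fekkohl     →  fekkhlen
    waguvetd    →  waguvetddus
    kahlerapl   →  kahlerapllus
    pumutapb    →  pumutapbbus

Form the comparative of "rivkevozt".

rivkevoztish

zahowumd and saldebuhd both end in -d yet inflect differently (zuzahowumd, saldebhden), so the final letter is not what conditions the rule; the second-to-last letter is.
"rivkevozt" has second-to-last letter 'z'. The one such stem in the data (suvrozb → suvrozbish) adds -ish, so the same rule applies.
The other patterns: stems whose second-to-last letter is 'm' add the prefix zu-; stems whose second-to-last letter is 'h' delete the last vowel and add -en; stems whose second-to-last letter is 'p' or 't' double the final consonant and add -us.
So rivkevozt → rivkevoztish.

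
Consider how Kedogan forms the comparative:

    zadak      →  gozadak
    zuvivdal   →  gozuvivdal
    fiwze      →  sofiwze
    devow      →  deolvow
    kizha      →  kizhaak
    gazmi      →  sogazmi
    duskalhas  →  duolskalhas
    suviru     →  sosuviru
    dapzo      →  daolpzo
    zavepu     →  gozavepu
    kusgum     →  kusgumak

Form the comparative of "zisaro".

gozisaro

"zisaro" begins with z-. The stems beginning with z- (zuvivdal → gozuvivdal, zadak → gozadak, zavepu → gozavepu) add the prefix go-.
The other patterns: stems beginning with k- add -ak; stems beginning with d- insert -ol- after the first vowel; stems beginning with f-, g- or s- add the prefix so-.
So zisaro → gozisaro.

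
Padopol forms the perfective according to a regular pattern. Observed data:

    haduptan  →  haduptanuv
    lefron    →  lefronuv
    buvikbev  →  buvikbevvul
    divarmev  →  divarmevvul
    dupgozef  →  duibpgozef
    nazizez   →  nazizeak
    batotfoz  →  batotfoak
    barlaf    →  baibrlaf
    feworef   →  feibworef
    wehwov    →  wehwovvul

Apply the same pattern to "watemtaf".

waibtemtaf

batotfoz and lefron both have last vowel 'o' yet inflect differently (batotfoak, lefronuv), so the last vowel is not what conditions the rule; the final letter is.
"watemtaf" ends in -f. The stems ending in -f (barlaf → baibrlaf, feworef → feibworef, dupgozef → duibpgozef) insert -ib- after the first vowel.
The other patterns: stems ending in -z drop the final letter and add -ak; stems ending in -n add -uv; stems ending in -v double the final consonant and add -ul.
So watemtaf → waibtemtaf.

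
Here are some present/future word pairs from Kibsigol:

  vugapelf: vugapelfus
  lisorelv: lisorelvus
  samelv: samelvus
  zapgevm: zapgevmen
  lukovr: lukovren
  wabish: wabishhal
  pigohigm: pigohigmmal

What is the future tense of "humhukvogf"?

humhukvogffal

zapgevm and pigohigm both end in -m yet inflect differently (zapgevmen, pigohigmmal), so the final letter is not what conditions the rule; the second-to-last letter is.
"humhukvogf" has second-to-last letter 'g'. The one such stem in the data (pigohigm → pigohigmmal) doubles the final consonant and adds -al (as does wabish), so the same rule applies.
The other patterns: stems whose second-to-last letter is 'l' add -us; stems whose second-to-last letter is 'v' add -en.
So humhukvogf → humhukvogffal.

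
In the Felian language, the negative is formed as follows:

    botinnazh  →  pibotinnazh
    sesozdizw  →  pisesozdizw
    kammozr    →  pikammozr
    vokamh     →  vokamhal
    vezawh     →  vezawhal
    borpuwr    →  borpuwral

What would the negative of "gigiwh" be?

gigiwhal

botinnazh and vokamh both end in -h yet inflect differently (pibotinnazh, vokamhal), so the final letter is not what conditions the rule; the second-to-last letter is.
"gigiwh" has second-to-last letter 'w'. The stems whose second-to-last letter is 'w' (vezawh → vezawhal, borpuwr → borpuwral) add -al.
The other pattern: stems whose second-to-last letter is 'z' add the prefix pi-.
So gigiwh → gigiwhal.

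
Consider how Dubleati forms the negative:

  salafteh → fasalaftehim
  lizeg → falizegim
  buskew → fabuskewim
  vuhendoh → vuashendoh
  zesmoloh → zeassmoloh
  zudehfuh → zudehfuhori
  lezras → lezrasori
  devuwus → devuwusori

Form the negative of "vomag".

salafteh and vuhendoh both end in -h yet inflect differently (fasalaftehim, vuashendoh), so the final letter is not what conditions the rule; the last vowel is.
"vomag" has last vowel 'a'. The one such stem in the data (lezras → lezrasori) adds -ori, so the same rule applies.
The other patterns: stems whose last vowel is 'e' add fa- … -im around the stem; stems whose last vowel is 'o' insert -as- after the first vowel.
So vomag → vomagori.

vomagori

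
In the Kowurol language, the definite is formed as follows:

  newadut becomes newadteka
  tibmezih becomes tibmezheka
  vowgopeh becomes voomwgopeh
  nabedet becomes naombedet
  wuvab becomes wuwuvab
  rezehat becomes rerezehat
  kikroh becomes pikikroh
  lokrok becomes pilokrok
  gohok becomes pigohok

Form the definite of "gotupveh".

tibmezih and vowgopeh both end in -h yet inflect differently (tibmezheka, voomwgopeh), so the final letter is not what conditions the rule; the last vowel is.
"gotupveh" has last vowel 'e'. The stems whose last vowel is 'e' (vowgopeh → voomwgopeh, nabedet → naombedet) insert -om- after the first vowel.
The other patterns: stems whose last vowel is 'i' or 'u' delete the last vowel and add -eka; stems whose last vowel is 'a' repeat the first consonant+vowel as a prefix; stems whose last vowel is 'o' add the prefix pi-.
So gotupveh → goomtupveh.

goomtupveh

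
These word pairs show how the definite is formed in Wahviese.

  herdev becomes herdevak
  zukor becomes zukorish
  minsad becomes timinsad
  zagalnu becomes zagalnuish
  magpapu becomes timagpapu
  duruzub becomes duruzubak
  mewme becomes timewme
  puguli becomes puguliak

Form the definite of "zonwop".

"zonwop" begins with z-. The stems beginning with z- (zagalnu → zagalnuish, zukor → zukorish) add -ish.
So zonwop → zonwopish.

zonwopish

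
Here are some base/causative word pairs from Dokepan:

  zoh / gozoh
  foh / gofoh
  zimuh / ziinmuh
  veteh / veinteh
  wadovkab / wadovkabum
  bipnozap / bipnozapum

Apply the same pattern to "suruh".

"suruh" has 2 vowels. The stems with 2 vowels (zimuh → ziinmuh, veteh → veinteh) insert -in- after the first vowel.
The other patterns: stems with 1 vowel add the prefix go-; stems with 3 vowels add -um.
So suruh → suinruh.

suinruh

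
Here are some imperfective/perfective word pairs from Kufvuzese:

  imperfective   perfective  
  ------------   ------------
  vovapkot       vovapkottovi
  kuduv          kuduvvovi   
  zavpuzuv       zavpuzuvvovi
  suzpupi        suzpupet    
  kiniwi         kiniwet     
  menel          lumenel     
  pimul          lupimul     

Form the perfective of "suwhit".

kuduv and pimul both have last vowel 'u' yet inflect differently (kuduvvovi, lupimul), so the last vowel is not what conditions the rule; the final letter is.
"suwhit" ends in -t. The one such stem in the data (vovapkot → vovapkottovi) doubles the final consonant and adds -ovi (as do kuduv, zavpuzuv), so the same rule applies.
The other patterns: stems ending in -i drop the final letter and add -et; stems ending in -l add the prefix lu-.
So suwhit → suwhittovi.

suwhittovi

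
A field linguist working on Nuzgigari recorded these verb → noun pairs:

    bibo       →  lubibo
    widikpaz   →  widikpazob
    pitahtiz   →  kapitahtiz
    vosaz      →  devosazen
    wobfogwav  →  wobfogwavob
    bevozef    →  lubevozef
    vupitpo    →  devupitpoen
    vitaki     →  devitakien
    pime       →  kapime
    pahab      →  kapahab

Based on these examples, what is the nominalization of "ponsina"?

bibo and vupitpo both end in -o yet inflect differently (lubibo, devupitpoen), so the final letter is not what conditions the rule; the first letter is.
"ponsina" begins with p-. The stems beginning with p- (pahab → kapahab, pitahtiz → kapitahtiz, pime → kapime) add the prefix ka-.
The other patterns: stems beginning with b- add the prefix lu-; stems beginning with w- add -ob; stems beginning with v- add de- … -en around the stem.
So ponsina → kaponsina.

kaponsina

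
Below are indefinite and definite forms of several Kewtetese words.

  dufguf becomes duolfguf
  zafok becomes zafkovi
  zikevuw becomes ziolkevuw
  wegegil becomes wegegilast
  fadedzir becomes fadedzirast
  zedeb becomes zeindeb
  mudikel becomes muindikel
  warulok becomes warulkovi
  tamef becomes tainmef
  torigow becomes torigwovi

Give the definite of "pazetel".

wegegil and mudikel both end in -l yet inflect differently (wegegilast, muindikel), so the final letter is not what conditions the rule; the last vowel is.
"pazetel" has last vowel 'e'. The stems whose last vowel is 'e' (tamef → tainmef, mudikel → muindikel, zedeb → zeindeb) insert -in- after the first vowel.
So pazetel → painzetel.

painzetel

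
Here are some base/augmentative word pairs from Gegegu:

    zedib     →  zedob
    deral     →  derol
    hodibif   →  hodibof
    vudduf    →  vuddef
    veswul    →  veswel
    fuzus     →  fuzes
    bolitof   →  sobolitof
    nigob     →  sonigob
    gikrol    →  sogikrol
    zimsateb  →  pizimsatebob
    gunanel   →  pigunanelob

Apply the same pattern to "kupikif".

hodibif and vudduf both end in -f yet inflect differently (hodibof, vuddef), so the final letter is not what conditions the rule; the last vowel is.
"kupikif" has last vowel 'i'. The stems whose last vowel is 'i' (zedib → zedob, hodibif → hodibof) change the last vowel to 'o'.
The other patterns: stems whose last vowel is 'u' change the last vowel to 'e'; stems whose last vowel is 'o' add the prefix so-; stems whose last vowel is 'e' add pi- … -ob around the stem.
So kupikif → kupikof.

kupikof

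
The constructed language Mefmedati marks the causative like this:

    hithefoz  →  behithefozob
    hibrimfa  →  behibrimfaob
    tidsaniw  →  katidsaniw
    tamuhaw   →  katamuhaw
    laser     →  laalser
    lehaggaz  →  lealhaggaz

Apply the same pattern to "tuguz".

hithefoz and lehaggaz both end in -z yet inflect differently (behithefozob, lealhaggaz), so the final letter is not what conditions the rule; the first letter is.
"tuguz" begins with t-. The stems beginning with t- (tidsaniw → katidsaniw, tamuhaw → katamuhaw) add the prefix ka-.
The other patterns: stems beginning with h- add be- … -ob around the stem; stems beginning with l- insert -al- after the first vowel.
So tuguz → katuguz.

katuguz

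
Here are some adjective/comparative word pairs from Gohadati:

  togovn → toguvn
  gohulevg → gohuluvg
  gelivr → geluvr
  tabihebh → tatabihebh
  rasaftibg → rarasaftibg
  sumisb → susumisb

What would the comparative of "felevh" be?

"felevh" has second-to-last letter 'v'. The stems whose second-to-last letter is 'v' (togovn → toguvn, gohulevg → gohuluvg, gelivr → geluvr) change the last vowel to 'u'.
So felevh → feluvh.

feluvh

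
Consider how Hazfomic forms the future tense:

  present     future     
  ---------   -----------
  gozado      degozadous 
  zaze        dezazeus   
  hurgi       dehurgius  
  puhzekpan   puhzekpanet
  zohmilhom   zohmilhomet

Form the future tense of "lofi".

"lofi" ends in a vowel. The stems ending in a vowel (hurgi → dehurgius, zaze → dezazeus, gozado → degozadous) add de- … -us around the stem.
The other pattern: stems ending in a consonant add -et.
So lofi → delofius.

delofius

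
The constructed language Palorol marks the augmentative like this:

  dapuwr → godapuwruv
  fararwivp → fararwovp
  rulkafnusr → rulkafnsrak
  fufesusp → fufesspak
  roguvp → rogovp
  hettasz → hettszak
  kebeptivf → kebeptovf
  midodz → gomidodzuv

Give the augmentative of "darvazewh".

godarvazewhuv

fararwivp and fufesusp both end in -p yet inflect differently (fararwovp, fufesspak), so the final letter is not what conditions the rule; the second-to-last letter is.
"darvazewh" has second-to-last letter 'w'. The one such stem in the data (dapuwr → godapuwruv) adds go- … -uv around the stem, so the same rule applies.
The other patterns: stems whose second-to-last letter is 'v' change the last vowel to 'o'; stems whose second-to-last letter is 's' delete the last vowel and add -ak.
So darvazewh → godarvazewhuv.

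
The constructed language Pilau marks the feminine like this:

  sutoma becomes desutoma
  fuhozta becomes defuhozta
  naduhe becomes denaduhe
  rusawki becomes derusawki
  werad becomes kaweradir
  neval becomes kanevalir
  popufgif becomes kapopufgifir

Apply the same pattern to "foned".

"foned" ends in a consonant. The stems ending in a consonant (werad → kaweradir, neval → kanevalir, popufgif → kapopufgifir) add ka- … -ir around the stem.
So foned → kafonedir.

kafonedir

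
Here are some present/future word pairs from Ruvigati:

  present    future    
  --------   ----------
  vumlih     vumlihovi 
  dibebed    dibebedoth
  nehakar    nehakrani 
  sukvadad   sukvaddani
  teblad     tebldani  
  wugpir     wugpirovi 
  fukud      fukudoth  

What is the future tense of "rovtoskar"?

wugpir and nehakar both end in -r yet inflect differently (wugpirovi, nehakrani), so the final letter is not what conditions the rule; the last vowel is.
"rovtoskar" has last vowel 'a'. The stems whose last vowel is 'a' (sukvadad → sukvaddani, nehakar → nehakrani, teblad → tebldani) delete the last vowel and add -ani.
So rovtoskar → rovtoskrani.

rovtoskrani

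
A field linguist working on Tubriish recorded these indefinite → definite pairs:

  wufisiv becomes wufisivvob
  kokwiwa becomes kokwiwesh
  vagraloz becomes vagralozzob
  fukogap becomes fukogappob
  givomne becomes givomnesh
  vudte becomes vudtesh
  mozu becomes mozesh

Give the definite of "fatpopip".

fukogap and kokwiwa both have last vowel 'a' yet inflect differently (fukogappob, kokwiwesh), so the last vowel is not what conditions the rule; whether the stem ends in a vowel or a consonant is.
"fatpopip" ends in a consonant. The stems ending in a consonant (fukogap → fukogappob, wufisiv → wufisivvob, vagraloz → vagralozzob) double the final consonant and add -ob.
So fatpopip → fatpopippob.

fatpopippob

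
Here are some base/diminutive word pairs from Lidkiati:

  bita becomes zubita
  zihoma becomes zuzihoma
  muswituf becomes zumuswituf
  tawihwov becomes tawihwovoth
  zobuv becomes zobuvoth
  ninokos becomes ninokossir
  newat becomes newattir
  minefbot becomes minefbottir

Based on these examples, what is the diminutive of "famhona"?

zufamhona

muswituf and zobuv both have last vowel 'u' yet inflect differently (zumuswituf, zobuvoth), so the last vowel is not what conditions the rule; the final letter is.
"famhona" ends in -a. The stems ending in -a (bita → zubita, zihoma → zuzihoma) add the prefix zu-.
The other patterns: stems ending in -v add -oth; stems ending in -s or -t double the final consonant and add -ir.
So famhona → zufamhona.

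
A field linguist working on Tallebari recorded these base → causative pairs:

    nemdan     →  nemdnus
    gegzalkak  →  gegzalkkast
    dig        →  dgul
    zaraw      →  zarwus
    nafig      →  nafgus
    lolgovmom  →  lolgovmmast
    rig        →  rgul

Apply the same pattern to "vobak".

vobkus

"vobak" has 2 vowels. The stems with 2 vowels (nafig → nafgus, zaraw → zarwus, nemdan → nemdnus) delete the last vowel and add -us.
So vobak → vobkus.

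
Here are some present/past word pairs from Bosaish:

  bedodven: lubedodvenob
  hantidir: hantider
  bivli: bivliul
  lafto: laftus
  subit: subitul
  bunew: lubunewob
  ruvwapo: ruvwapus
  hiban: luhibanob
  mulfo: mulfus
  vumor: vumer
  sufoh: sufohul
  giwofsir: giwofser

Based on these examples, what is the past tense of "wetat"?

wetatul

vumor and mulfo both have last vowel 'o' yet inflect differently (vumer, mulfus), so the last vowel is not what conditions the rule; the final letter is.
"wetat" ends in -t. The one such stem in the data (subit → subitul) adds -ul, so the same rule applies.
The other patterns: stems ending in -r change the last vowel to 'e'; stems ending in -o drop the final letter and add -us; stems ending in -n or -w add lu- … -ob around the stem.
So wetat → wetatul.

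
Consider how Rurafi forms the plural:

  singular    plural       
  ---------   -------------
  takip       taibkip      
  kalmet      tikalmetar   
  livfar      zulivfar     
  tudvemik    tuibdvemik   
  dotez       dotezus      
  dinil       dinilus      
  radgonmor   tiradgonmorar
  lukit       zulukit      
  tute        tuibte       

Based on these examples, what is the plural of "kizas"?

radgonmor and livfar both end in -r yet inflect differently (tiradgonmorar, zulivfar), so the final letter is not what conditions the rule; the first letter is.
"kizas" begins with k-. The one such stem in the data (kalmet → tikalmetar) adds ti- … -ar around the stem, so the same rule applies.
So kizas → tikizasar.

tikizasar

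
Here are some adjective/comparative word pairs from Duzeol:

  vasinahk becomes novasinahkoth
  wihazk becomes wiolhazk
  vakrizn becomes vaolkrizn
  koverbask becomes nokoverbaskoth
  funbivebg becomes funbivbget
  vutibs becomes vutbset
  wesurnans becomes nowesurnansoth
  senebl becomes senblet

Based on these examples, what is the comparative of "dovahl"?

wihazk and vasinahk both end in -k yet inflect differently (wiolhazk, novasinahkoth), so the final letter is not what conditions the rule; the second-to-last letter is.
"dovahl" has second-to-last letter 'h'. The one such stem in the data (vasinahk → novasinahkoth) adds no- … -oth around the stem, so the same rule applies.
The other patterns: stems whose second-to-last letter is 'z' insert -ol- after the first vowel; stems whose second-to-last letter is 'b' delete the last vowel and add -et.
So dovahl → nodovahloth.

nodovahloth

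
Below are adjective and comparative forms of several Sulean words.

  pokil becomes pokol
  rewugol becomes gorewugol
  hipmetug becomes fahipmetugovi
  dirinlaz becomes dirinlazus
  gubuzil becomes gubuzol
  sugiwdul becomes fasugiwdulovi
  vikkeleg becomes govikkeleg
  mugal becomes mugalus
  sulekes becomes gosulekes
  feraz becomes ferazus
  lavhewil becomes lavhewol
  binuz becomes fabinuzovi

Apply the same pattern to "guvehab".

vikkeleg and hipmetug both end in -g yet inflect differently (govikkeleg, fahipmetugovi), so the final letter is not what conditions the rule; the last vowel is.
"guvehab" has last vowel 'a'. The stems whose last vowel is 'a' (dirinlaz → dirinlazus, feraz → ferazus, mugal → mugalus) add -us.
So guvehab → guvehabus.

guvehabus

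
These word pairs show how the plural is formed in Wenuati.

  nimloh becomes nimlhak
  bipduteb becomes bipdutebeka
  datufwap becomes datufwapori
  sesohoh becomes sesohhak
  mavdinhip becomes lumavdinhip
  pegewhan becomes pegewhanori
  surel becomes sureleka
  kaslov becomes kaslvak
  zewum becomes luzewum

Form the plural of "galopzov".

datufwap and mavdinhip both end in -p yet inflect differently (datufwapori, lumavdinhip), so the final letter is not what conditions the rule; the last vowel is.
"galopzov" has last vowel 'o'. The stems whose last vowel is 'o' (sesohoh → sesohhak, kaslov → kaslvak, nimloh → nimlhak) delete the last vowel and add -ak.
So galopzov → galopzvak.

galopzvak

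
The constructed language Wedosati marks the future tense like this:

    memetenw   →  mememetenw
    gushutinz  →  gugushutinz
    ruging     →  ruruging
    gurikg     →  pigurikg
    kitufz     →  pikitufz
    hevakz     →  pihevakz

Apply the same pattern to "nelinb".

nenelinb

ruging and gurikg both end in -g yet inflect differently (ruruging, pigurikg), so the final letter is not what conditions the rule; the second-to-last letter is.
"nelinb" has second-to-last letter 'n'. The stems whose second-to-last letter is 'n' (memetenw → mememetenw, gushutinz → gugushutinz, ruging → ruruging) repeat the first consonant+vowel as a prefix.
So nelinb → nenelinb.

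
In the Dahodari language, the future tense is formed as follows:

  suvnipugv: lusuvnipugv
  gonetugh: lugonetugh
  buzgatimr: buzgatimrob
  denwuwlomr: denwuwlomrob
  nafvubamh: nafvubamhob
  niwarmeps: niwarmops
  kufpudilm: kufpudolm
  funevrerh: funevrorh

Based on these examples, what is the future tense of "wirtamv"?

"wirtamv" has second-to-last letter 'm'. The stems whose second-to-last letter is 'm' (buzgatimr → buzgatimrob, denwuwlomr → denwuwlomrob, nafvubamh → nafvubamhob) add -ob.
So wirtamv → wirtamvob.

wirtamvob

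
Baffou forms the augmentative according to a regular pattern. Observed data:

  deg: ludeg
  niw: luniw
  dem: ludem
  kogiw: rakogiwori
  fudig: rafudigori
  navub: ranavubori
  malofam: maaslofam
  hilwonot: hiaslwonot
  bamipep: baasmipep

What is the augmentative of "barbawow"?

niw and kogiw both end in -w yet inflect differently (luniw, rakogiwori), so the final letter is not what conditions the rule; the number of vowels is.
"barbawow" has 3 vowels. The stems with 3 vowels (malofam → maaslofam, hilwonot → hiaslwonot, bamipep → baasmipep) insert -as- after the first vowel.
The other patterns: stems with 1 vowel add the prefix lu-; stems with 2 vowels add ra- … -ori around the stem.
So barbawow → baasrbawow.

baasrbawow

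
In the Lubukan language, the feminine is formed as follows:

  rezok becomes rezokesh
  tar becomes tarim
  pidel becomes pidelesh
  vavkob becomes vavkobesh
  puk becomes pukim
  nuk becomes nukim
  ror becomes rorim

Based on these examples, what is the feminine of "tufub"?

tufubesh

nuk and rezok both end in -k yet inflect differently (nukim, rezokesh), so the final letter is not what conditions the rule; the number of vowels is.
"tufub" has 2 vowels. The stems with 2 vowels (vavkob → vavkobesh, rezok → rezokesh, pidel → pidelesh) add -esh.
So tufub → tufubesh.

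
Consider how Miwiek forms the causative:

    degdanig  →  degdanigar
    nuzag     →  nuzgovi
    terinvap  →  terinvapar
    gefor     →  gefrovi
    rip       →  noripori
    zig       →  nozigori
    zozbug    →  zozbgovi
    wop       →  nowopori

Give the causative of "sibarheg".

sibarhegar

"sibarheg" has 3 vowels. The stems with 3 vowels (terinvap → terinvapar, degdanig → degdanigar) add -ar.
So sibarheg → sibarhegar.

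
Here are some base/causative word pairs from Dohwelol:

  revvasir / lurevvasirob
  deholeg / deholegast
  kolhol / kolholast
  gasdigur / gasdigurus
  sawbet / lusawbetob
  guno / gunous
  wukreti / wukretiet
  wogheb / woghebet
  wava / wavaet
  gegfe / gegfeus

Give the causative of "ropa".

"ropa" begins with r-. The one such stem in the data (revvasir → lurevvasirob) adds lu- … -ob around the stem, so the same rule applies.
The other patterns: stems beginning with w- add -et; stems beginning with g- add -us; stems beginning with d- or k- add -ast.
So ropa → luropaob.

luropaob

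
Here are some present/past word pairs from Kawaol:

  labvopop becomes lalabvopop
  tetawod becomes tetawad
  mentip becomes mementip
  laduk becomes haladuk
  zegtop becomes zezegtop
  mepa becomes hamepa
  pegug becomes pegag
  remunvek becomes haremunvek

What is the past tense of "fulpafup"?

labvopop and tetawod both have last vowel 'o' yet inflect differently (lalabvopop, tetawad), so the last vowel is not what conditions the rule; the final letter is.
"fulpafup" ends in -p. The stems ending in -p (labvopop → lalabvopop, mentip → mementip, zegtop → zezegtop) repeat the first consonant+vowel as a prefix.
The other patterns: stems ending in -a or -k add the prefix ha-; stems ending in -d or -g change the last vowel to 'a'.
So fulpafup → fufulpafup.

fufulpafup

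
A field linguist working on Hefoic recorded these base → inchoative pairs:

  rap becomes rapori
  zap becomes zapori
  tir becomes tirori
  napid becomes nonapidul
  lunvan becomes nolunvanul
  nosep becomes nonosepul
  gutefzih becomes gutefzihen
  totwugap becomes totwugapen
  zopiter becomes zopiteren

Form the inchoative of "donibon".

donibonen

"donibon" has 3 vowels. The stems with 3 vowels (gutefzih → gutefzihen, totwugap → totwugapen, zopiter → zopiteren) add -en.
So donibon → donibonen.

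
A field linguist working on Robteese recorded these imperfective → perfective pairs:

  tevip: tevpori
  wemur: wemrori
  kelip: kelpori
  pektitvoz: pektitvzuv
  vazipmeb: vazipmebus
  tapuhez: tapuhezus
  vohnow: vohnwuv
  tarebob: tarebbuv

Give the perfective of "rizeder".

tapuhez and pektitvoz both end in -z yet inflect differently (tapuhezus, pektitvzuv), so the final letter is not what conditions the rule; the last vowel is.
"rizeder" has last vowel 'e'. The stems whose last vowel is 'e' (tapuhez → tapuhezus, vazipmeb → vazipmebus) add -us.
The other patterns: stems whose last vowel is 'o' delete the last vowel and add -uv; stems whose last vowel is 'i' or 'u' delete the last vowel and add -ori.
So rizeder → rizederus.

rizederus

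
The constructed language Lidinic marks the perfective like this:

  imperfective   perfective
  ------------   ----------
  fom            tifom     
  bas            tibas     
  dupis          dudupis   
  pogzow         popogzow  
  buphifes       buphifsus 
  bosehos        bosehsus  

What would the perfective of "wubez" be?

bas and dupis both end in -s yet inflect differently (tibas, dudupis), so the final letter is not what conditions the rule; the number of vowels is.
"wubez" has 2 vowels. The stems with 2 vowels (dupis → dudupis, pogzow → popogzow) repeat the first consonant+vowel as a prefix.
The other patterns: stems with 1 vowel add the prefix ti-; stems with 3 vowels delete the last vowel and add -us.
So wubez → wuwubez.

wuwubez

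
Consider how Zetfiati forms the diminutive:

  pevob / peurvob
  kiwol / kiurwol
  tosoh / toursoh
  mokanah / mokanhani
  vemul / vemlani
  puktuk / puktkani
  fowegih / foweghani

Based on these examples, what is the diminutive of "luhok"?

luurhok

tosoh and mokanah both end in -h yet inflect differently (toursoh, mokanhani), so the final letter is not what conditions the rule; the last vowel is.
"luhok" has last vowel 'o'. The stems whose last vowel is 'o' (pevob → peurvob, kiwol → kiurwol, tosoh → toursoh) insert -ur- after the first vowel.
So luhok → luurhok.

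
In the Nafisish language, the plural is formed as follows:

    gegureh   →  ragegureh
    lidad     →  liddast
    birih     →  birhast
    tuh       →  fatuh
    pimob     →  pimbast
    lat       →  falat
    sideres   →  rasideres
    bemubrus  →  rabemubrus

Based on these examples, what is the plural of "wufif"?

tuh and birih both end in -h yet inflect differently (fatuh, birhast), so the final letter is not what conditions the rule; the number of vowels is.
"wufif" has 2 vowels. The stems with 2 vowels (pimob → pimbast, lidad → liddast, birih → birhast) delete the last vowel and add -ast.
So wufif → wuffast.

wuffast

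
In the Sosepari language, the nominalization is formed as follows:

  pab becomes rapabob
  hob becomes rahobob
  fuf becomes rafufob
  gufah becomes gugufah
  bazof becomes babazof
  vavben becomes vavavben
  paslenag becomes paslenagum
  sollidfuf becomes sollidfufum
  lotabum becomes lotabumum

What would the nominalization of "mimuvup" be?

mimuvupum

fuf and bazof both end in -f yet inflect differently (rafufob, babazof), so the final letter is not what conditions the rule; the number of vowels is.
"mimuvup" has 3 vowels. The stems with 3 vowels (paslenag → paslenagum, sollidfuf → sollidfufum, lotabum → lotabumum) add -um.
The other patterns: stems with 1 vowel add ra- … -ob around the stem; stems with 2 vowels repeat the first consonant+vowel as a prefix.
So mimuvup → mimuvupum.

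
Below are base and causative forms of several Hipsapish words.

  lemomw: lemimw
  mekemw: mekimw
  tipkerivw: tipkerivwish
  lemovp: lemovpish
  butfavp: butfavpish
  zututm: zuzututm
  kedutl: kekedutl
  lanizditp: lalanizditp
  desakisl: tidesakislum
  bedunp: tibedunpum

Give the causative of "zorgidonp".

tizorgidonpum

lemomw and tipkerivw both end in -w yet inflect differently (lemimw, tipkerivwish), so the final letter is not what conditions the rule; the second-to-last letter is.
"zorgidonp" has second-to-last letter 'n'. The one such stem in the data (bedunp → tibedunpum) adds ti- … -um around the stem, so the same rule applies.
The other patterns: stems whose second-to-last letter is 'm' change the last vowel to 'i'; stems whose second-to-last letter is 'v' add -ish; stems whose second-to-last letter is 't' repeat the first consonant+vowel as a prefix.
So zorgidonp → tizorgidonpum.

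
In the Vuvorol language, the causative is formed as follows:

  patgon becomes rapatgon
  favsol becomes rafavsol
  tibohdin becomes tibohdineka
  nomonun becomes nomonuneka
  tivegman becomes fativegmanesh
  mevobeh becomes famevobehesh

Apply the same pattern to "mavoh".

"mavoh" has last vowel 'o'. The stems whose last vowel is 'o' (patgon → rapatgon, favsol → rafavsol) add the prefix ra-.
So mavoh → ramavoh.

ramavoh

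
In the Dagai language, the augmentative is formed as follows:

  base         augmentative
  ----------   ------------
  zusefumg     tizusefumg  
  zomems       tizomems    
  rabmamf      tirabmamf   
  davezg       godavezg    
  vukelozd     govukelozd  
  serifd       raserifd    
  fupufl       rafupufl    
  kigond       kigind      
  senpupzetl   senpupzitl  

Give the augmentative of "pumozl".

gopumozl

zusefumg and davezg both end in -g yet inflect differently (tizusefumg, godavezg), so the final letter is not what conditions the rule; the second-to-last letter is.
"pumozl" has second-to-last letter 'z'. The stems whose second-to-last letter is 'z' (davezg → godavezg, vukelozd → govukelozd) add the prefix go-.
The other patterns: stems whose second-to-last letter is 'm' add the prefix ti-; stems whose second-to-last letter is 'f' add the prefix ra-; stems whose second-to-last letter is 'n' or 't' change the last vowel to 'i'.
So pumozl → gopumozl.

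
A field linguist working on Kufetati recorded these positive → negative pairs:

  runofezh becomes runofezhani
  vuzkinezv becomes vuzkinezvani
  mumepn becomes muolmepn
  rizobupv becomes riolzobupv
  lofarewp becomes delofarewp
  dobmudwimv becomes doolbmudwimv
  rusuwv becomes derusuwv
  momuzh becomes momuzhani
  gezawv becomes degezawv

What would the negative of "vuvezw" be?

vuzkinezv and rusuwv both end in -v yet inflect differently (vuzkinezvani, derusuwv), so the final letter is not what conditions the rule; the second-to-last letter is.
"vuvezw" has second-to-last letter 'z'. The stems whose second-to-last letter is 'z' (runofezh → runofezhani, momuzh → momuzhani, vuzkinezv → vuzkinezvani) add -ani.
So vuvezw → vuvezwani.

vuvezwani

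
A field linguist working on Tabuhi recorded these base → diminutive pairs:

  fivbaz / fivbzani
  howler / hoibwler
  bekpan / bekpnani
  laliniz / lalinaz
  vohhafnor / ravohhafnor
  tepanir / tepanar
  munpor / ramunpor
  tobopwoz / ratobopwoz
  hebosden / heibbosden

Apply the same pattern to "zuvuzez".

zuibvuzez

tobopwoz and laliniz both end in -z yet inflect differently (ratobopwoz, lalinaz), so the final letter is not what conditions the rule; the last vowel is.
"zuvuzez" has last vowel 'e'. The stems whose last vowel is 'e' (hebosden → heibbosden, howler → hoibwler) insert -ib- after the first vowel.
The other patterns: stems whose last vowel is 'o' add the prefix ra-; stems whose last vowel is 'i' change the last vowel to 'a'; stems whose last vowel is 'a' delete the last vowel and add -ani.
So zuvuzez → zuibvuzez.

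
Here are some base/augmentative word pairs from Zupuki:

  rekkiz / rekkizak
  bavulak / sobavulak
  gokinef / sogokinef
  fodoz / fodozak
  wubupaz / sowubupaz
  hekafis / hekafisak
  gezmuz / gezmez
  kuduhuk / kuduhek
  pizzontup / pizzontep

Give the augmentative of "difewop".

difewopak

rekkiz and gezmuz both end in -z yet inflect differently (rekkizak, gezmez), so the final letter is not what conditions the rule; the last vowel is.
"difewop" has last vowel 'o'. The one such stem in the data (fodoz → fodozak) adds -ak, so the same rule applies.
The other patterns: stems whose last vowel is 'u' change the last vowel to 'e'; stems whose last vowel is 'a' or 'e' add the prefix so-.
So difewop → difewopak.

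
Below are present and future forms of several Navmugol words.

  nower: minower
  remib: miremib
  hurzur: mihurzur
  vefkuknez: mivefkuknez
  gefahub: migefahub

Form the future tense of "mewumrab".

mimewumrab

Every pair shown (nower → minower, remib → miremib, hurzur → mihurzur, …) follows the same rule: add the prefix mi-.
So mewumrab → mimewumrab.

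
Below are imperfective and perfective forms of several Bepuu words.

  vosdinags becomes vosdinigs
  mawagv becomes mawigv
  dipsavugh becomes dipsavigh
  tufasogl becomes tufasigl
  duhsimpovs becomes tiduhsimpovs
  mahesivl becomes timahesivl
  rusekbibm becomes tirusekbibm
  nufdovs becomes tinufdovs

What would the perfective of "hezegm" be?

vosdinags and duhsimpovs both end in -s yet inflect differently (vosdinigs, tiduhsimpovs), so the final letter is not what conditions the rule; the second-to-last letter is.
"hezegm" has second-to-last letter 'g'. The stems whose second-to-last letter is 'g' (vosdinags → vosdinigs, mawagv → mawigv, dipsavugh → dipsavigh) change the last vowel to 'i'.
The other pattern: stems whose second-to-last letter is 'b' or 'v' add the prefix ti-.
So hezegm → hezigm.

hezigm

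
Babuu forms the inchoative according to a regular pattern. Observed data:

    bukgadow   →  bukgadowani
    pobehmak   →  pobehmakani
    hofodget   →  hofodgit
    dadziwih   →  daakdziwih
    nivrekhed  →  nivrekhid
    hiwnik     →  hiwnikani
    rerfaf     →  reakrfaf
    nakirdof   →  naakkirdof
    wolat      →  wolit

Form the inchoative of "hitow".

hitowani

pobehmak and wolat both have last vowel 'a' yet inflect differently (pobehmakani, wolit), so the last vowel is not what conditions the rule; the final letter is.
"hitow" ends in -w. The one such stem in the data (bukgadow → bukgadowani) adds -ani, so the same rule applies.
So hitow → hitowani.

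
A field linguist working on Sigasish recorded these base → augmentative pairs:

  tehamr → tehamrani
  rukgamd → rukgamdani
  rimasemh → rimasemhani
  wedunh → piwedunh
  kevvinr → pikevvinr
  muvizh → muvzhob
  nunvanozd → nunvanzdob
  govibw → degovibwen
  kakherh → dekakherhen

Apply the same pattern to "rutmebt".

derutmebten

"rutmebt" has second-to-last letter 'b'. The one such stem in the data (govibw → degovibwen) adds de- … -en around the stem, so the same rule applies.
So rutmebt → derutmebten.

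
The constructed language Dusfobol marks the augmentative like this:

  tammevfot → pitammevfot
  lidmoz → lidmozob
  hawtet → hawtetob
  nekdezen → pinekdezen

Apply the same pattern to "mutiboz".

tammevfot and hawtet both end in -t yet inflect differently (pitammevfot, hawtetob), so the final letter is not what conditions the rule; the number of vowels is.
"mutiboz" has 3 vowels. The stems with 3 vowels (tammevfot → pitammevfot, nekdezen → pinekdezen) add the prefix pi-.
The other pattern: stems with 2 vowels add -ob.
So mutiboz → pimutiboz.

pimutiboz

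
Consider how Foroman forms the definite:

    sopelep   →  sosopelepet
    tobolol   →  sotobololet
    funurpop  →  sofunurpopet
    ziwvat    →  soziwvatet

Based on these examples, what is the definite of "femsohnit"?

sofemsohnitet

Every pair shown (sopelep → sosopelepet, tobolol → sotobololet, funurpop → sofunurpopet, …) follows the same rule: add so- … -et around the stem.
So femsohnit → sofemsohnitet.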